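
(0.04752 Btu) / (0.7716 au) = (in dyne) 1 Btu = 1055.0559 J, so 0.04752 Btu = 0.04752 * 1055.0559 = 50.136254 J. 1 au = 1.4959787e+11 m, so 0.7716 au = 0.7716 * 1.4959787e+11 = 1.1542972e+11 m. Combine: 50.136254 J / 1.1542972e+11 m = 4.3434443e-10 N. 1 dyne = 1e-05 N, so 4.3434443e-10 N = 4.3434443e-10 / 1e-05 = 4.3434443e-05 dyne ≈ 4.343e-05 dyne (4 s.f.). Final answer: 4.343e-05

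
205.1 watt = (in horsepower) 205.1 watt = 205.1 W. 1 horsepower = 745.69987 W, so 205.1 W = 205.1 / 745.69987 = 0.27504363 horsepower ≈ 0.275 horsepower (4 s.f.). Final answer: 0.275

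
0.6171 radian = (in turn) 0.09821. Check: 0.6171 radian = 0.6171 rad. 1 turn = 6.2831853 rad, so 0.6171 rad = 0.6171 / 6.2831853 = 0.098214515 turn ≈ 0.09821 turn (4 s.f.).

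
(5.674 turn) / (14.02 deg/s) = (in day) 1 turn = 6.2831853 rad, so 5.674 turn = 5.674 * 6.2831853 = 35.650793 rad. 1 deg/s = 0.017453293 rad/s, so 14.02 deg/s = 14.02 * 0.017453293 = 0.24469516 rad/s. Combine: 35.650793 rad / 0.24469516 rad/s = 145.69472 s. 1 day = 86400 s, so 145.69472 s = 145.69472 / 86400 = 0.0016862815 day ≈ 0.001686 day (4 s.f.). Final answer: 0.001686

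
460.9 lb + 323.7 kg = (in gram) 5.328e+05. Check: 1 lb = 0.45359237 kg, so 460.9 lb = 460.9 * 0.45359237 = 209.06072 kg. 323.7 kg is already in kg. Sum: 209.06072 + 323.7 = 532.76072 kg. 1 gram = 0.001 kg, so 532.76072 kg = 532.76072 / 0.001 = 532760.72 gram ≈ 5.328e+05 gram (4 s.f.).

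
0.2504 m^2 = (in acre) 1 acre = 4046.8564 m^2, so 0.2504 m^2 = 0.2504 / 4046.8564 = 6.1875188e-05 acre ≈ 6.188e-05 acre (4 s.f.). Final answer: 6.188e-05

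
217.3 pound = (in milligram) 9.857e+07. Check: 1 pound = 0.45359237 kg, so 217.3 pound = 217.3 * 0.45359237 = 98.565622 kg. 1 milligram = 1e-06 kg, so 98.565622 kg = 98.565622 / 1e-06 = 98565622 milligram ≈ 9.857e+07 milligram (4 s.f.).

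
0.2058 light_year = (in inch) 7.665e+16. Check: 1 light_year = 9.4607305e+15 m, so 0.2058 light_year = 0.2058 * 9.4607305e+15 = 1.9470183e+15 m. 1 inch = 0.0254 m, so 1.9470183e+15 m = 1.9470183e+15 / 0.0254 = 7.6654265e+16 inch ≈ 7.665e+16 inch (4 s.f.).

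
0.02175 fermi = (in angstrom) 1 fermi = 1e-15 m, so 0.02175 fermi = 0.02175 * 1e-15 = 2.175e-17 m. 1 angstrom = 1e-10 m, so 2.175e-17 m = 2.175e-17 / 1e-10 = 2.175e-07 angstrom. Final answer: 2.175e-07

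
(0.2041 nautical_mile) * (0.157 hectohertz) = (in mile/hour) 1.328e+04. Check: 1 nautical_mile = 1852 m, so 0.2041 nautical_mile = 0.2041 * 1852 = 377.9932 m. 1 hectohertz = 100 Hz, so 0.157 hectohertz = 0.157 * 100 = 15.7 Hz. Combine: 377.9932 m * 15.7 Hz = 5934.4932 m/s. 1 mile/hour = 0.44704 m/s, so 5934.4932 m/s = 5934.4932 / 0.44704 = 13275.083 mile/hour ≈ 1.328e+04 mile/hour (4 s.f.).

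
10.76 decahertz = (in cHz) 1 decahertz = 10 Hz, so 10.76 decahertz = 10.76 * 10 = 107.6 Hz. 1 cHz = 0.01 Hz, so 107.6 Hz = 107.6 / 0.01 = 10760 cHz ≈ 1.076e+04 cHz (4 s.f.). Final answer: 1.076e+04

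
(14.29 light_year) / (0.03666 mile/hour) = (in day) 9.548e+13. Check: 1 light_year = 9.4607305e+15 m, so 14.29 light_year = 14.29 * 9.4607305e+15 = 1.3519384e+17 m. 1 mile/hour = 0.44704 m/s, so 0.03666 mile/hour = 0.03666 * 0.44704 = 0.016388486 m/s. Combine: 1.3519384e+17 m / 0.016388486 m/s = 8.2493182e+18 s. 1 day = 86400 s, so 8.2493182e+18 s = 8.2493182e+18 / 86400 = 9.5478219e+13 day ≈ 9.548e+13 day (4 s.f.).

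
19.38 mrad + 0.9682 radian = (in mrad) 987.6. Check: 1 mrad = 0.001 rad, so 19.38 mrad = 19.38 * 0.001 = 0.01938 rad. 0.9682 radian = 0.9682 rad. Sum: 0.01938 + 0.9682 = 0.98758 rad. 1 mrad = 0.001 rad, so 0.98758 rad = 0.98758 / 0.001 = 987.58 mrad ≈ 987.6 mrad (4 s.f.).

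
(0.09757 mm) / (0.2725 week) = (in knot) 1 mm = 0.001 m, so 0.09757 mm = 0.09757 * 0.001 = 9.757e-05 m. 1 week = 604800 s, so 0.2725 week = 0.2725 * 604800 = 164808 s. Combine: 9.757e-05 m / 164808 s = 5.9202223e-10 m/s. 1 knot = 0.51444444 m/s, so 5.9202223e-10 m/s = 5.9202223e-10 / 0.51444444 = 1.1507992e-09 knot ≈ 1.151e-09 knot (4 s.f.). Final answer: 1.151e-09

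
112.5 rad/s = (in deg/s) 6446. Check: 1 deg/s = 0.017453293 rad/s, so 112.5 rad/s = 112.5 / 0.017453293 = 6445.7752 deg/s ≈ 6446 deg/s (4 s.f.).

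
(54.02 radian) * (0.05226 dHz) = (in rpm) 54.02 radian = 54.02 rad. 1 dHz = 0.1 Hz, so 0.05226 dHz = 0.05226 * 0.1 = 0.005226 Hz. Combine: 54.02 rad * 0.005226 Hz = 0.28230852 rad/s. 1 rpm = 0.10471976 rad/s, so 0.28230852 rad/s = 0.28230852 / 0.10471976 = 2.6958478 rpm ≈ 2.696 rpm (4 s.f.). Final answer: 2.696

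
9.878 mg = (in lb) 2.178e-05. Check: 1 mg = 1e-06 kg, so 9.878 mg = 9.878 * 1e-06 = 9.878e-06 kg. 1 lb = 0.45359237 kg, so 9.878e-06 kg = 9.878e-06 / 0.45359237 = 2.1777262e-05 lb ≈ 2.178e-05 lb (4 s.f.).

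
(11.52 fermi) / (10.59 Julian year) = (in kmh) 1.241e-22. Check: 1 fermi = 1e-15 m, so 11.52 fermi = 11.52 * 1e-15 = 1.152e-14 m. 1 Julian year = 31557600 s, so 10.59 Julian year = 10.59 * 31557600 = 3.3419498e+08 s. Combine: 1.152e-14 m / 3.3419498e+08 s = 3.4470894e-23 m/s. 1 kmh = 0.27777778 m/s, so 3.4470894e-23 m/s = 3.4470894e-23 / 0.27777778 = 1.2409522e-22 kmh ≈ 1.241e-22 kmh (4 s.f.).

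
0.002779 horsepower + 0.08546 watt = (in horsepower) 0.002894. Check: 1 horsepower = 745.69987 W, so 0.002779 horsepower = 0.002779 * 745.69987 = 2.0722999 W. 0.08546 watt = 0.08546 W. Sum: 2.0722999 + 0.08546 = 2.1577599 W. 1 horsepower = 745.69987 W, so 2.1577599 W = 2.1577599 / 745.69987 = 0.0028936037 horsepower ≈ 0.002894 horsepower (4 s.f.).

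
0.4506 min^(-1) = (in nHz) 7.51e+06. Check: 1 min^(-1) = 0.016666667 Hz, so 0.4506 min^(-1) = 0.4506 * 0.016666667 = 0.00751 Hz. 1 nHz = 1e-09 Hz, so 0.00751 Hz = 0.00751 / 1e-09 = 7510000 nHz ≈ 7.51e+06 nHz (4 s.f.).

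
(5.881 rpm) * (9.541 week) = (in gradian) 2.262e+08. Check: 1 rpm = 0.10471976 rad/s, so 5.881 rpm = 5.881 * 0.10471976 = 0.61585688 rad/s. 1 week = 604800 s, so 9.541 week = 9.541 * 604800 = 5770396.8 s. Combine: 0.61585688 rad/s * 5770396.8 s = 3553738.6 rad. 1 gradian = 0.015707963 rad, so 3553738.6 rad = 3553738.6 / 0.015707963 = 2.2623802e+08 gradian ≈ 2.262e+08 gradian (4 s.f.).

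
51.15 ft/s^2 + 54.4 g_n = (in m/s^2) 549.1. Check: 1 ft/s^2 = 0.3048 m/s^2, so 51.15 ft/s^2 = 51.15 * 0.3048 = 15.59052 m/s^2. 1 g_n = 9.80665 m/s^2, so 54.4 g_n = 54.4 * 9.80665 = 533.48176 m/s^2. Sum: 15.59052 + 533.48176 = 549.07228 m/s^2. Result: 549.07228 m/s^2 ≈ 549.1 m/s^2 (4 s.f.).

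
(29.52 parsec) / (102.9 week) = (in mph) 3.274e+10. Check: 1 parsec = 3.0856776e+16 m, so 29.52 parsec = 29.52 * 3.0856776e+16 = 9.1089202e+17 m. 1 week = 604800 s, so 102.9 week = 102.9 * 604800 = 62233920 s. Combine: 9.1089202e+17 m / 62233920 s = 1.4636584e+10 m/s. 1 mph = 0.44704 m/s, so 1.4636584e+10 m/s = 1.4636584e+10 / 0.44704 = 3.2741107e+10 mph ≈ 3.274e+10 mph (4 s.f.).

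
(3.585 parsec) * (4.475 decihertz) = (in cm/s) 1 parsec = 3.0856776e+16 m, so 3.585 parsec = 3.585 * 3.0856776e+16 = 1.1062154e+17 m. 1 decihertz = 0.1 Hz, so 4.475 decihertz = 4.475 * 0.1 = 0.4475 Hz. Combine: 1.1062154e+17 m * 0.4475 Hz = 4.950314e+16 m/s. 1 cm/s = 0.01 m/s, so 4.950314e+16 m/s = 4.950314e+16 / 0.01 = 4.950314e+18 cm/s ≈ 4.95e+18 cm/s (4 s.f.). Final answer: 4.95e+18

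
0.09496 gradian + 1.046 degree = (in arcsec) 1 gradian = 0.015707963 rad, so 0.09496 gradian = 0.09496 * 0.015707963 = 0.0014916282 rad. 1 degree = 0.017453293 rad, so 1.046 degree = 1.046 * 0.017453293 = 0.018256144 rad. Sum: 0.0014916282 + 0.018256144 = 0.019747772 rad. 1 arcsec = 4.8481368e-06 rad, so 0.019747772 rad = 0.019747772 / 4.8481368e-06 = 4073.2704 arcsec ≈ 4073 arcsec (4 s.f.). Final answer: 4073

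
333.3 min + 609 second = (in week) 0.03407. Check: 1 min = 60 s, so 333.3 min = 333.3 * 60 = 19998 s. 609 second = 609 s. Sum: 19998 + 609 = 20607 s. 1 week = 604800 s, so 20607 s = 20607 / 604800 = 0.034072421 week ≈ 0.03407 week (4 s.f.).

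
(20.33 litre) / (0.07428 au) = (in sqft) 1 litre = 0.001 m^3, so 20.33 litre = 20.33 * 0.001 = 0.02033 m^3. 1 au = 1.4959787e+11 m, so 0.07428 au = 0.07428 * 1.4959787e+11 = 1.111213e+10 m. Combine: 0.02033 m^3 / 1.111213e+10 m = 1.8295323e-12 m^2. 1 sqft = 0.09290304 m^2, so 1.8295323e-12 m^2 = 1.8295323e-12 / 0.09290304 = 1.9692921e-11 sqft ≈ 1.969e-11 sqft (4 s.f.). Final answer: 1.969e-11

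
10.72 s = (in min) 1 min = 60 s, so 10.72 s = 10.72 / 60 = 0.17866667 min ≈ 0.1787 min (4 s.f.). Final answer: 0.1787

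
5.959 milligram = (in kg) 5.959e-06. Check: 1 milligram = 1e-06 kg, so 5.959 milligram = 5.959 * 1e-06 = 5.959e-06 kg. Result: 5.959e-06 kg.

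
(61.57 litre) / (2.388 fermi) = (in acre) 6.371e+09. Check: 1 litre = 0.001 m^3, so 61.57 litre = 61.57 * 0.001 = 0.06157 m^3. 1 fermi = 1e-15 m, so 2.388 fermi = 2.388 * 1e-15 = 2.388e-15 m. Combine: 0.06157 m^3 / 2.388e-15 m = 2.5783082e+13 m^2. 1 acre = 4046.8564 m^2, so 2.5783082e+13 m^2 = 2.5783082e+13 / 4046.8564 = 6.3711383e+09 acre ≈ 6.371e+09 acre (4 s.f.).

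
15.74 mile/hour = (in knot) 1 mile/hour = 0.44704 m/s, so 15.74 mile/hour = 15.74 * 0.44704 = 7.0364096 m/s. 1 knot = 0.51444444 m/s, so 7.0364096 m/s = 7.0364096 / 0.51444444 = 13.677686 knot ≈ 13.68 knot (4 s.f.). Final answer: 13.68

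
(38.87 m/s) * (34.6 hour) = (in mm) 38.87 m/s is already in m/s. 1 hour = 3600 s, so 34.6 hour = 34.6 * 3600 = 124560 s. Combine: 38.87 m/s * 124560 s = 4841647.2 m. 1 mm = 0.001 m, so 4841647.2 m = 4841647.2 / 0.001 = 4.8416472e+09 mm ≈ 4.842e+09 mm (4 s.f.). Final answer: 4.842e+09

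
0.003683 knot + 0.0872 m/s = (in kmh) 1 knot = 0.51444444 m/s, so 0.003683 knot = 0.003683 * 0.51444444 = 0.0018946989 m/s. 0.0872 m/s is already in m/s. Sum: 0.0018946989 + 0.0872 = 0.089094699 m/s. 1 kmh = 0.27777778 m/s, so 0.089094699 m/s = 0.089094699 / 0.27777778 = 0.32074092 kmh ≈ 0.3207 kmh (4 s.f.). Final answer: 0.3207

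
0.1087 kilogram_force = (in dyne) 1.066e+05. Check: 1 kilogram_force = 9.80665 N, so 0.1087 kilogram_force = 0.1087 * 9.80665 = 1.0659829 N. 1 dyne = 1e-05 N, so 1.0659829 N = 1.0659829 / 1e-05 = 106598.29 dyne ≈ 1.066e+05 dyne (4 s.f.).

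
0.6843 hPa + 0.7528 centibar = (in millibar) 1 hPa = 100 Pa, so 0.6843 hPa = 0.6843 * 100 = 68.43 Pa. 1 centibar = 1000 Pa, so 0.7528 centibar = 0.7528 * 1000 = 752.8 Pa. Sum: 68.43 + 752.8 = 821.23 Pa. 1 millibar = 100 Pa, so 821.23 Pa = 821.23 / 100 = 8.2123 millibar ≈ 8.212 millibar (4 s.f.). Final answer: 8.212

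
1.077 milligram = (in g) 1 milligram = 1e-06 kg, so 1.077 milligram = 1.077 * 1e-06 = 1.077e-06 kg. 1 g = 0.001 kg, so 1.077e-06 kg = 1.077e-06 / 0.001 = 0.001077 g. Final answer: 0.001077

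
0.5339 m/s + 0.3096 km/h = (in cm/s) 0.5339 m/s is already in m/s. 1 km/h = 0.27777778 m/s, so 0.3096 km/h = 0.3096 * 0.27777778 = 0.086 m/s. Sum: 0.5339 + 0.086 = 0.6199 m/s. 1 cm/s = 0.01 m/s, so 0.6199 m/s = 0.6199 / 0.01 = 61.99 cm/s. Final answer: 61.99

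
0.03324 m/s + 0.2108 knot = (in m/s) 0.03324 m/s is already in m/s. 1 knot = 0.51444444 m/s, so 0.2108 knot = 0.2108 * 0.51444444 = 0.10844489 m/s. Sum: 0.03324 + 0.10844489 = 0.14168489 m/s. Result: 0.14168489 m/s ≈ 0.1417 m/s (4 s.f.). Final answer: 0.1417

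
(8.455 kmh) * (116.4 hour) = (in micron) 1 kmh = 0.27777778 m/s, so 8.455 kmh = 8.455 * 0.27777778 = 2.3486111 m/s. 1 hour = 3600 s, so 116.4 hour = 116.4 * 3600 = 419040 s. Combine: 2.3486111 m/s * 419040 s = 984162 m. 1 micron = 1e-06 m, so 984162 m = 984162 / 1e-06 = 9.84162e+11 micron ≈ 9.842e+11 micron (4 s.f.). Final answer: 9.842e+11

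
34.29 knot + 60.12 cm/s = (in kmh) 1 knot = 0.51444444 m/s, so 34.29 knot = 34.29 * 0.51444444 = 17.6403 m/s. 1 cm/s = 0.01 m/s, so 60.12 cm/s = 60.12 * 0.01 = 0.6012 m/s. Sum: 17.6403 + 0.6012 = 18.2415 m/s. 1 kmh = 0.27777778 m/s, so 18.2415 m/s = 18.2415 / 0.27777778 = 65.6694 kmh ≈ 65.67 kmh (4 s.f.). Final answer: 65.67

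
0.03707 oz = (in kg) 1 oz = 0.028349523 kg, so 0.03707 oz = 0.03707 * 0.028349523 = 0.0010509168 kg. Result: 0.0010509168 kg ≈ 0.001051 kg (4 s.f.). Final answer: 0.001051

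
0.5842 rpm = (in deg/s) 3.505. Check: 1 rpm = 0.10471976 rad/s, so 0.5842 rpm = 0.5842 * 0.10471976 = 0.061177281 rad/s. 1 deg/s = 0.017453293 rad/s, so 0.061177281 rad/s = 0.061177281 / 0.017453293 = 3.5052 deg/s ≈ 3.505 deg/s (4 s.f.).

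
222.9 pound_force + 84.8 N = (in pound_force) 1 pound_force = 4.4482216 N, so 222.9 pound_force = 222.9 * 4.4482216 = 991.5086 N. 84.8 N is already in N. Sum: 991.5086 + 84.8 = 1076.3086 N. 1 pound_force = 4.4482216 N, so 1076.3086 N = 1076.3086 / 4.4482216 = 241.9638 pound_force ≈ 242 pound_force (4 s.f.). Final answer: 242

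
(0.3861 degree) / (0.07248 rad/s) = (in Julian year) 2.946e-09. Check: 1 degree = 0.017453293 rad, so 0.3861 degree = 0.3861 * 0.017453293 = 0.0067387162 rad. 0.07248 rad/s is already in rad/s. Combine: 0.0067387162 rad / 0.07248 rad/s = 0.092973458 s. 1 Julian year = 31557600 s, so 0.092973458 s = 0.092973458 / 31557600 = 2.9461511e-09 Julian year ≈ 2.946e-09 Julian year (4 s.f.).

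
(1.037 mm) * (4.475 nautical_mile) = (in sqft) 92.51. Check: 1 mm = 0.001 m, so 1.037 mm = 1.037 * 0.001 = 0.001037 m. 1 nautical_mile = 1852 m, so 4.475 nautical_mile = 4.475 * 1852 = 8287.7 m. Combine: 0.001037 m * 8287.7 m = 8.5943449 m^2. 1 sqft = 0.09290304 m^2, so 8.5943449 m^2 = 8.5943449 / 0.09290304 = 92.508759 sqft ≈ 92.51 sqft (4 s.f.).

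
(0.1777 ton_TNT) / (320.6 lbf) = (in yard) 1 ton_TNT = 4.184e+09 J, so 0.1777 ton_TNT = 0.1777 * 4.184e+09 = 7.434968e+08 J. 1 lbf = 4.4482216 N, so 320.6 lbf = 320.6 * 4.4482216 = 1426.0998 N. Combine: 7.434968e+08 J / 1426.0998 N = 521349.75 m. 1 yard = 0.9144 m, so 521349.75 m = 521349.75 / 0.9144 = 570155.02 yard ≈ 5.702e+05 yard (4 s.f.). Final answer: 5.702e+05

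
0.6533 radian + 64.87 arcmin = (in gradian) 0.6533 radian = 0.6533 rad. 1 arcmin = 0.00029088821 rad, so 64.87 arcmin = 64.87 * 0.00029088821 = 0.018869918 rad. Sum: 0.6533 + 0.018869918 = 0.67216992 rad. 1 gradian = 0.015707963 rad, so 0.67216992 rad = 0.67216992 / 0.015707963 = 42.791666 gradian ≈ 42.79 gradian (4 s.f.). Final answer: 42.79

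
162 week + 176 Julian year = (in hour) 1 week = 604800 s, so 162 week = 162 * 604800 = 97977600 s. 1 Julian year = 31557600 s, so 176 Julian year = 176 * 31557600 = 5.5541376e+09 s. Sum: 97977600 + 5.5541376e+09 = 5.6521152e+09 s. 1 hour = 3600 s, so 5.6521152e+09 s = 5.6521152e+09 / 3600 = 1570032 hour ≈ 1.57e+06 hour (4 s.f.). Final answer: 1.57e+06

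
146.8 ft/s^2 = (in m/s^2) 1 ft/s^2 = 0.3048 m/s^2, so 146.8 ft/s^2 = 146.8 * 0.3048 = 44.74464 m/s^2. Result: 44.74464 m/s^2 ≈ 44.74 m/s^2 (4 s.f.). Final answer: 44.74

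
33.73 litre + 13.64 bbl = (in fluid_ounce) 7.447e+04. Check: 1 litre = 0.001 m^3, so 33.73 litre = 33.73 * 0.001 = 0.03373 m^3. 1 bbl = 0.15898729 m^3, so 13.64 bbl = 13.64 * 0.15898729 = 2.1685867 m^3. Sum: 0.03373 + 2.1685867 = 2.2023167 m^3. 1 fluid_ounce = 2.957353e-05 m^3, so 2.2023167 m^3 = 2.2023167 / 2.957353e-05 = 74469.187 fluid_ounce ≈ 7.447e+04 fluid_ounce (4 s.f.).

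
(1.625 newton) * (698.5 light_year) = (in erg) 1.625 newton = 1.625 N. 1 light_year = 9.4607305e+15 m, so 698.5 light_year = 698.5 * 9.4607305e+15 = 6.6083202e+18 m. Combine: 1.625 N * 6.6083202e+18 m = 1.073852e+19 J. 1 erg = 1e-07 J, so 1.073852e+19 J = 1.073852e+19 / 1e-07 = 1.073852e+26 erg ≈ 1.074e+26 erg (4 s.f.). Final answer: 1.074e+26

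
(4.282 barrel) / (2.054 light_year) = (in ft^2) 3.771e-16. Check: 1 barrel = 0.15898729 m^3, so 4.282 barrel = 4.282 * 0.15898729 = 0.6807836 m^3. 1 light_year = 9.4607305e+15 m, so 2.054 light_year = 2.054 * 9.4607305e+15 = 1.943234e+16 m. Combine: 0.6807836 m^3 / 1.943234e+16 m = 3.5033536e-17 m^2. 1 ft^2 = 0.09290304 m^2, so 3.5033536e-17 m^2 = 3.5033536e-17 / 0.09290304 = 3.7709784e-16 ft^2 ≈ 3.771e-16 ft^2 (4 s.f.).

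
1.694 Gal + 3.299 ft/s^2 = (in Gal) 1 Gal = 0.01 m/s^2, so 1.694 Gal = 1.694 * 0.01 = 0.01694 m/s^2. 1 ft/s^2 = 0.3048 m/s^2, so 3.299 ft/s^2 = 3.299 * 0.3048 = 1.0055352 m/s^2. Sum: 0.01694 + 1.0055352 = 1.0224752 m/s^2. 1 Gal = 0.01 m/s^2, so 1.0224752 m/s^2 = 1.0224752 / 0.01 = 102.24752 Gal ≈ 102.2 Gal (4 s.f.). Final answer: 102.2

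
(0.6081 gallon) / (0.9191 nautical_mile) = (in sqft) 1.456e-05. Check: 1 gallon = 0.0037854118 m^3, so 0.6081 gallon = 0.6081 * 0.0037854118 = 0.0023019089 m^3. 1 nautical_mile = 1852 m, so 0.9191 nautical_mile = 0.9191 * 1852 = 1702.1732 m. Combine: 0.0023019089 m^3 / 1702.1732 m = 1.3523353e-06 m^2. 1 sqft = 0.09290304 m^2, so 1.3523353e-06 m^2 = 1.3523353e-06 / 0.09290304 = 1.4556416e-05 sqft ≈ 1.456e-05 sqft (4 s.f.).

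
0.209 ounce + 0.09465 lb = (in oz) 1 ounce = 0.028349523 kg, so 0.209 ounce = 0.209 * 0.028349523 = 0.0059250503 kg. 1 lb = 0.45359237 kg, so 0.09465 lb = 0.09465 * 0.45359237 = 0.042932518 kg. Sum: 0.0059250503 + 0.042932518 = 0.048857568 kg. 1 oz = 0.028349523 kg, so 0.048857568 kg = 0.048857568 / 0.028349523 = 1.7234 oz ≈ 1.723 oz (4 s.f.). Final answer: 1.723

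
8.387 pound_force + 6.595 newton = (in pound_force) 1 pound_force = 4.4482216 N, so 8.387 pound_force = 8.387 * 4.4482216 = 37.307235 N. 6.595 newton = 6.595 N. Sum: 37.307235 + 6.595 = 43.902235 N. 1 pound_force = 4.4482216 N, so 43.902235 N = 43.902235 / 4.4482216 = 9.869615 pound_force ≈ 9.87 pound_force (4 s.f.). Final answer: 9.87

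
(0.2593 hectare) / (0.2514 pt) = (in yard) 3.197e+07. Check: 1 hectare = 10000 m^2, so 0.2593 hectare = 0.2593 * 10000 = 2593 m^2. 1 pt = 0.00035277778 m, so 0.2514 pt = 0.2514 * 0.00035277778 = 8.8688333e-05 m. Combine: 2593 m^2 / 8.8688333e-05 m = 29237216 m. 1 yard = 0.9144 m, so 29237216 m = 29237216 / 0.9144 = 31974209 yard ≈ 3.197e+07 yard (4 s.f.).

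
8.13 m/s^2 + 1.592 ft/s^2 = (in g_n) 8.13 m/s^2 is already in m/s^2. 1 ft/s^2 = 0.3048 m/s^2, so 1.592 ft/s^2 = 1.592 * 0.3048 = 0.4852416 m/s^2. Sum: 8.13 + 0.4852416 = 8.6152416 m/s^2. 1 g_n = 9.80665 m/s^2, so 8.6152416 m/s^2 = 8.6152416 / 9.80665 = 0.87851015 g_n ≈ 0.8785 g_n (4 s.f.). Final answer: 0.8785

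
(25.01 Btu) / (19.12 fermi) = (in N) 1 Btu = 1055.0559 J, so 25.01 Btu = 25.01 * 1055.0559 = 26386.947 J. 1 fermi = 1e-15 m, so 19.12 fermi = 19.12 * 1e-15 = 1.912e-14 m. Combine: 26386.947 J / 1.912e-14 m = 1.3800704e+18 N. Result: 1.3800704e+18 N ≈ 1.38e+18 N (4 s.f.). Final answer: 1.38e+18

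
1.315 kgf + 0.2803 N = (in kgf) 1 kgf = 9.80665 N, so 1.315 kgf = 1.315 * 9.80665 = 12.895745 N. 0.2803 N is already in N. Sum: 12.895745 + 0.2803 = 13.176045 N. 1 kgf = 9.80665 N, so 13.176045 N = 13.176045 / 9.80665 = 1.3435826 kgf ≈ 1.344 kgf (4 s.f.). Final answer: 1.344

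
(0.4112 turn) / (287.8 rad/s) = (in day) 1 turn = 6.2831853 rad, so 0.4112 turn = 0.4112 * 6.2831853 = 2.5836458 rad. 287.8 rad/s is already in rad/s. Combine: 2.5836458 rad / 287.8 rad/s = 0.0089772265 s. 1 day = 86400 s, so 0.0089772265 s = 0.0089772265 / 86400 = 1.0390308e-07 day ≈ 1.039e-07 day (4 s.f.). Final answer: 1.039e-07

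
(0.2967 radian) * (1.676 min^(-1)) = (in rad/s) 0.2967 radian = 0.2967 rad. 1 min^(-1) = 0.016666667 Hz, so 1.676 min^(-1) = 1.676 * 0.016666667 = 0.027933333 Hz. Combine: 0.2967 rad * 0.027933333 Hz = 0.00828782 rad/s. Result: 0.00828782 rad/s ≈ 0.008288 rad/s (4 s.f.). Final answer: 0.008288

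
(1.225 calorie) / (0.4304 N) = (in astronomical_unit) 7.96e-11. Check: 1 calorie = 4.184 J, so 1.225 calorie = 1.225 * 4.184 = 5.1254 J. 0.4304 N is already in N. Combine: 5.1254 J / 0.4304 N = 11.908457 m. 1 astronomical_unit = 1.4959787e+11 m, so 11.908457 m = 11.908457 / 1.4959787e+11 = 7.960312e-11 astronomical_unit ≈ 7.96e-11 astronomical_unit (4 s.f.).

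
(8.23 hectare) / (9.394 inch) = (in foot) 1.132e+06. Check: 1 hectare = 10000 m^2, so 8.23 hectare = 8.23 * 10000 = 82300 m^2. 1 inch = 0.0254 m, so 9.394 inch = 9.394 * 0.0254 = 0.2386076 m. Combine: 82300 m^2 / 0.2386076 m = 344917.76 m. 1 foot = 0.3048 m, so 344917.76 m = 344917.76 / 0.3048 = 1131620 foot ≈ 1.132e+06 foot (4 s.f.).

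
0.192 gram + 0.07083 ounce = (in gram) 1 gram = 0.001 kg, so 0.192 gram = 0.192 * 0.001 = 0.000192 kg. 1 ounce = 0.028349523 kg, so 0.07083 ounce = 0.07083 * 0.028349523 = 0.0020079967 kg. Sum: 0.000192 + 0.0020079967 = 0.0021999967 kg. 1 gram = 0.001 kg, so 0.0021999967 kg = 0.0021999967 / 0.001 = 2.1999967 gram ≈ 2.2 gram (4 s.f.). Final answer: 2.2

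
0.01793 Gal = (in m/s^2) 1 Gal = 0.01 m/s^2, so 0.01793 Gal = 0.01793 * 0.01 = 0.0001793 m/s^2. Result: 0.0001793 m/s^2. Final answer: 0.0001793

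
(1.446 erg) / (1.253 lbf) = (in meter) 2.594e-08. Check: 1 erg = 1e-07 J, so 1.446 erg = 1.446 * 1e-07 = 1.446e-07 J. 1 lbf = 4.4482216 N, so 1.253 lbf = 1.253 * 4.4482216 = 5.5736217 N. Combine: 1.446e-07 J / 5.5736217 N = 2.5943634e-08 m. 2.5943634e-08 m = 2.5943634e-08 meter ≈ 2.594e-08 meter (4 s.f.).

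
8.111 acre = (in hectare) 1 acre = 4046.8564 m^2, so 8.111 acre = 8.111 * 4046.8564 = 32824.052 m^2. 1 hectare = 10000 m^2, so 32824.052 m^2 = 32824.052 / 10000 = 3.2824052 hectare ≈ 3.282 hectare (4 s.f.). Final answer: 3.282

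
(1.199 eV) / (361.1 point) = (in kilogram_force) 1 eV = 1.6021766e-19 J, so 1.199 eV = 1.199 * 1.6021766e-19 = 1.9210098e-19 J. 1 point = 0.00035277778 m, so 361.1 point = 361.1 * 0.00035277778 = 0.12738806 m. Combine: 1.9210098e-19 J / 0.12738806 m = 1.5079984e-18 N. 1 kilogram_force = 9.80665 N, so 1.5079984e-18 N = 1.5079984e-18 / 9.80665 = 1.5377304e-19 kilogram_force ≈ 1.538e-19 kilogram_force (4 s.f.). Final answer: 1.538e-19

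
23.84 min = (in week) 1 min = 60 s, so 23.84 min = 23.84 * 60 = 1430.4 s. 1 week = 604800 s, so 1430.4 s = 1430.4 / 604800 = 0.0023650794 week ≈ 0.002365 week (4 s.f.). Final answer: 0.002365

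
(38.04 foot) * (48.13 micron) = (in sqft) 1 foot = 0.3048 m, so 38.04 foot = 38.04 * 0.3048 = 11.594592 m. 1 micron = 1e-06 m, so 48.13 micron = 48.13 * 1e-06 = 4.813e-05 m. Combine: 11.594592 m * 4.813e-05 m = 0.00055804771 m^2. 1 sqft = 0.09290304 m^2, so 0.00055804771 m^2 = 0.00055804771 / 0.09290304 = 0.0060067756 sqft ≈ 0.006007 sqft (4 s.f.). Final answer: 0.006007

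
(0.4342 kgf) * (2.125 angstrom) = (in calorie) 2.163e-10. Check: 1 kgf = 9.80665 N, so 0.4342 kgf = 0.4342 * 9.80665 = 4.2580474 N. 1 angstrom = 1e-10 m, so 2.125 angstrom = 2.125 * 1e-10 = 2.125e-10 m. Combine: 4.2580474 N * 2.125e-10 m = 9.0483508e-10 J. 1 calorie = 4.184 J, so 9.0483508e-10 J = 9.0483508e-10 / 4.184 = 2.1626077e-10 calorie ≈ 2.163e-10 calorie (4 s.f.).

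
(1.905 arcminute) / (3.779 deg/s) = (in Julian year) 2.662e-10. Check: 1 arcminute = 0.00029088821 rad, so 1.905 arcminute = 1.905 * 0.00029088821 = 0.00055414204 rad. 1 deg/s = 0.017453293 rad/s, so 3.779 deg/s = 3.779 * 0.017453293 = 0.065955992 rad/s. Combine: 0.00055414204 rad / 0.065955992 rad/s = 0.0084016936 s. 1 Julian year = 31557600 s, so 0.0084016936 s = 0.0084016936 / 31557600 = 2.662336e-10 Julian year ≈ 2.662e-10 Julian year (4 s.f.).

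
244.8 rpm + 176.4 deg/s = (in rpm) 274.2. Check: 1 rpm = 0.10471976 rad/s, so 244.8 rpm = 244.8 * 0.10471976 = 25.635396 rad/s. 1 deg/s = 0.017453293 rad/s, so 176.4 deg/s = 176.4 * 0.017453293 = 3.0787608 rad/s. Sum: 25.635396 + 3.0787608 = 28.714157 rad/s. 1 rpm = 0.10471976 rad/s, so 28.714157 rad/s = 28.714157 / 0.10471976 = 274.2 rpm.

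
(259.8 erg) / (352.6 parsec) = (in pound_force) 1 erg = 1e-07 J, so 259.8 erg = 259.8 * 1e-07 = 2.598e-05 J. 1 parsec = 3.0856776e+16 m, so 352.6 parsec = 352.6 * 3.0856776e+16 = 1.0880099e+19 m. Combine: 2.598e-05 J / 1.0880099e+19 m = 2.3878459e-24 N. 1 pound_force = 4.4482216 N, so 2.3878459e-24 N = 2.3878459e-24 / 4.4482216 = 5.3680911e-25 pound_force ≈ 5.368e-25 pound_force (4 s.f.). Final answer: 5.368e-25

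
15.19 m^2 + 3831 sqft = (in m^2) 371.1. Check: 15.19 m^2 is already in m^2. 1 sqft = 0.09290304 m^2, so 3831 sqft = 3831 * 0.09290304 = 355.91155 m^2. Sum: 15.19 + 355.91155 = 371.10155 m^2. Result: 371.10155 m^2 ≈ 371.1 m^2 (4 s.f.).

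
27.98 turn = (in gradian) 1.119e+04. Check: 1 turn = 6.2831853 rad, so 27.98 turn = 27.98 * 6.2831853 = 175.80352 rad. 1 gradian = 0.015707963 rad, so 175.80352 rad = 175.80352 / 0.015707963 = 11192 gradian ≈ 1.119e+04 gradian (4 s.f.).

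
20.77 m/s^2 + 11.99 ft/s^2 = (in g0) 2.491. Check: 20.77 m/s^2 is already in m/s^2. 1 ft/s^2 = 0.3048 m/s^2, so 11.99 ft/s^2 = 11.99 * 0.3048 = 3.654552 m/s^2. Sum: 20.77 + 3.654552 = 24.424552 m/s^2. 1 g0 = 9.80665 m/s^2, so 24.424552 m/s^2 = 24.424552 / 9.80665 = 2.4906112 g0 ≈ 2.491 g0 (4 s.f.).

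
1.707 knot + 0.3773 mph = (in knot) 2.035. Check: 1 knot = 0.51444444 m/s, so 1.707 knot = 1.707 * 0.51444444 = 0.87815667 m/s. 1 mph = 0.44704 m/s, so 0.3773 mph = 0.3773 * 0.44704 = 0.16866819 m/s. Sum: 0.87815667 + 0.16866819 = 1.0468249 m/s. 1 knot = 0.51444444 m/s, so 1.0468249 m/s = 1.0468249 / 0.51444444 = 2.0348647 knot ≈ 2.035 knot (4 s.f.).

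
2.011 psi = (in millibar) 138.7. Check: 1 psi = 6894.7573 Pa, so 2.011 psi = 2.011 * 6894.7573 = 13865.357 Pa. 1 millibar = 100 Pa, so 13865.357 Pa = 13865.357 / 100 = 138.65357 millibar ≈ 138.7 millibar (4 s.f.).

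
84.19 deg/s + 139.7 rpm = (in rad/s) 16.1. Check: 1 deg/s = 0.017453293 rad/s, so 84.19 deg/s = 84.19 * 0.017453293 = 1.4693927 rad/s. 1 rpm = 0.10471976 rad/s, so 139.7 rpm = 139.7 * 0.10471976 = 14.62935 rad/s. Sum: 1.4693927 + 14.62935 = 16.098742 rad/s. Result: 16.098742 rad/s ≈ 16.1 rad/s (4 s.f.).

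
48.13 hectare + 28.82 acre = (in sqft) 6.436e+06. Check: 1 hectare = 10000 m^2, so 48.13 hectare = 48.13 * 10000 = 481300 m^2. 1 acre = 4046.8564 m^2, so 28.82 acre = 28.82 * 4046.8564 = 116630.4 m^2. Sum: 481300 + 116630.4 = 597930.4 m^2. 1 sqft = 0.09290304 m^2, so 597930.4 m^2 = 597930.4 / 0.09290304 = 6436069.3 sqft ≈ 6.436e+06 sqft (4 s.f.).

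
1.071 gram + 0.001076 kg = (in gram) 1 gram = 0.001 kg, so 1.071 gram = 1.071 * 0.001 = 0.001071 kg. 0.001076 kg is already in kg. Sum: 0.001071 + 0.001076 = 0.002147 kg. 1 gram = 0.001 kg, so 0.002147 kg = 0.002147 / 0.001 = 2.147 gram. Final answer: 2.147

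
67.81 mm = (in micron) 1 mm = 0.001 m, so 67.81 mm = 67.81 * 0.001 = 0.06781 m. 1 micron = 1e-06 m, so 0.06781 m = 0.06781 / 1e-06 = 67810 micron ≈ 6.781e+04 micron (4 s.f.). Final answer: 6.781e+04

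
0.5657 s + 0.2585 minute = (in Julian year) 0.5657 s is already in s. 1 minute = 60 s, so 0.2585 minute = 0.2585 * 60 = 15.51 s. Sum: 0.5657 + 15.51 = 16.0757 s. 1 Julian year = 31557600 s, so 16.0757 s = 16.0757 / 31557600 = 5.0940819e-07 Julian year ≈ 5.094e-07 Julian year (4 s.f.). Final answer: 5.094e-07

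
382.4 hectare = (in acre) 944.9. Check: 1 hectare = 10000 m^2, so 382.4 hectare = 382.4 * 10000 = 3824000 m^2. 1 acre = 4046.8564 m^2, so 3824000 m^2 = 3824000 / 4046.8564 = 944.93098 acre ≈ 944.9 acre (4 s.f.).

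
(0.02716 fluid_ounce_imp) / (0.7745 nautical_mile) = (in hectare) 5.38e-14. Check: 1 fluid_ounce_imp = 2.8413063e-05 m^3, so 0.02716 fluid_ounce_imp = 0.02716 * 2.8413063e-05 = 7.7169878e-07 m^3. 1 nautical_mile = 1852 m, so 0.7745 nautical_mile = 0.7745 * 1852 = 1434.374 m. Combine: 7.7169878e-07 m^3 / 1434.374 m = 5.3800388e-10 m^2. 1 hectare = 10000 m^2, so 5.3800388e-10 m^2 = 5.3800388e-10 / 10000 = 5.3800388e-14 hectare ≈ 5.38e-14 hectare (4 s.f.).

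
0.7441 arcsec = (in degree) 1 arcsec = 4.8481368e-06 rad, so 0.7441 arcsec = 0.7441 * 4.8481368e-06 = 3.6074986e-06 rad. 1 degree = 0.017453293 rad, so 3.6074986e-06 rad = 3.6074986e-06 / 0.017453293 = 0.00020669444 degree ≈ 0.0002067 degree (4 s.f.). Final answer: 0.0002067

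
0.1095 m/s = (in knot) 1 knot = 0.51444444 m/s, so 0.1095 m/s = 0.1095 / 0.51444444 = 0.21285097 knot ≈ 0.2129 knot (4 s.f.). Final answer: 0.2129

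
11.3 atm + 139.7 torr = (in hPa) 1.164e+04. Check: 1 atm = 101325 Pa, so 11.3 atm = 11.3 * 101325 = 1144972.5 Pa. 1 torr = 133.32237 Pa, so 139.7 torr = 139.7 * 133.32237 = 18625.135 Pa. Sum: 1144972.5 + 18625.135 = 1163597.6 Pa. 1 hPa = 100 Pa, so 1163597.6 Pa = 1163597.6 / 100 = 11635.976 hPa ≈ 1.164e+04 hPa (4 s.f.).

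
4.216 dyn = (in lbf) 9.478e-06. Check: 1 dyn = 1e-05 N, so 4.216 dyn = 4.216 * 1e-05 = 4.216e-05 N. 1 lbf = 4.4482216 N, so 4.216e-05 N = 4.216e-05 / 4.4482216 = 9.477945e-06 lbf ≈ 9.478e-06 lbf (4 s.f.).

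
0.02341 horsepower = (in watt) 1 horsepower = 745.69987 W, so 0.02341 horsepower = 0.02341 * 745.69987 = 17.456834 W. 17.456834 W = 17.456834 watt ≈ 17.46 watt (4 s.f.). Final answer: 17.46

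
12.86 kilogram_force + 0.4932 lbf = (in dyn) 1 kilogram_force = 9.80665 N, so 12.86 kilogram_force = 12.86 * 9.80665 = 126.11352 N. 1 lbf = 4.4482216 N, so 0.4932 lbf = 0.4932 * 4.4482216 = 2.1938629 N. Sum: 126.11352 + 2.1938629 = 128.30738 N. 1 dyn = 1e-05 N, so 128.30738 N = 128.30738 / 1e-05 = 12830738 dyn ≈ 1.283e+07 dyn (4 s.f.). Final answer: 1.283e+07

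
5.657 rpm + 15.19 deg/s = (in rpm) 8.189. Check: 1 rpm = 0.10471976 rad/s, so 5.657 rpm = 5.657 * 0.10471976 = 0.59239965 rad/s. 1 deg/s = 0.017453293 rad/s, so 15.19 deg/s = 15.19 * 0.017453293 = 0.26511551 rad/s. Sum: 0.59239965 + 0.26511551 = 0.85751517 rad/s. 1 rpm = 0.10471976 rad/s, so 0.85751517 rad/s = 0.85751517 / 0.10471976 = 8.1886667 rpm ≈ 8.189 rpm (4 s.f.).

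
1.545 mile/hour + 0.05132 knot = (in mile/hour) 1 mile/hour = 0.44704 m/s, so 1.545 mile/hour = 1.545 * 0.44704 = 0.6906768 m/s. 1 knot = 0.51444444 m/s, so 0.05132 knot = 0.05132 * 0.51444444 = 0.026401289 m/s. Sum: 0.6906768 + 0.026401289 = 0.71707809 m/s. 1 mile/hour = 0.44704 m/s, so 0.71707809 m/s = 0.71707809 / 0.44704 = 1.604058 mile/hour ≈ 1.604 mile/hour (4 s.f.). Final answer: 1.604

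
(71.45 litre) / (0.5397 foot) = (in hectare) 4.343e-05. Check: 1 litre = 0.001 m^3, so 71.45 litre = 71.45 * 0.001 = 0.07145 m^3. 1 foot = 0.3048 m, so 0.5397 foot = 0.5397 * 0.3048 = 0.16450056 m. Combine: 0.07145 m^3 / 0.16450056 m = 0.43434503 m^2. 1 hectare = 10000 m^2, so 0.43434503 m^2 = 0.43434503 / 10000 = 4.3434503e-05 hectare ≈ 4.343e-05 hectare (4 s.f.).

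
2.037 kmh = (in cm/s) 1 kmh = 0.27777778 m/s, so 2.037 kmh = 2.037 * 0.27777778 = 0.56583333 m/s. 1 cm/s = 0.01 m/s, so 0.56583333 m/s = 0.56583333 / 0.01 = 56.583333 cm/s ≈ 56.58 cm/s (4 s.f.). Final answer: 56.58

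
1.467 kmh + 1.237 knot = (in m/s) 1.044. Check: 1 kmh = 0.27777778 m/s, so 1.467 kmh = 1.467 * 0.27777778 = 0.4075 m/s. 1 knot = 0.51444444 m/s, so 1.237 knot = 1.237 * 0.51444444 = 0.63636778 m/s. Sum: 0.4075 + 0.63636778 = 1.0438678 m/s. Result: 1.0438678 m/s ≈ 1.044 m/s (4 s.f.).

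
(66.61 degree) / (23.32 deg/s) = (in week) 1 degree = 0.017453293 rad, so 66.61 degree = 66.61 * 0.017453293 = 1.1625638 rad. 1 deg/s = 0.017453293 rad/s, so 23.32 deg/s = 23.32 * 0.017453293 = 0.40701078 rad/s. Combine: 1.1625638 rad / 0.40701078 rad/s = 2.8563465 s. 1 week = 604800 s, so 2.8563465 s = 2.8563465 / 604800 = 4.7227951e-06 week ≈ 4.723e-06 week (4 s.f.). Final answer: 4.723e-06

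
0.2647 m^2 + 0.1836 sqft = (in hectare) 0.2647 m^2 is already in m^2. 1 sqft = 0.09290304 m^2, so 0.1836 sqft = 0.1836 * 0.09290304 = 0.017056998 m^2. Sum: 0.2647 + 0.017056998 = 0.281757 m^2. 1 hectare = 10000 m^2, so 0.281757 m^2 = 0.281757 / 10000 = 2.81757e-05 hectare ≈ 2.818e-05 hectare (4 s.f.). Final answer: 2.818e-05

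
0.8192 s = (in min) 1 min = 60 s, so 0.8192 s = 0.8192 / 60 = 0.013653333 min ≈ 0.01365 min (4 s.f.). Final answer: 0.01365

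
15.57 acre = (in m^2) 6.301e+04. Check: 1 acre = 4046.8564 m^2, so 15.57 acre = 15.57 * 4046.8564 = 63009.554 m^2. Result: 63009.554 m^2 ≈ 6.301e+04 m^2 (4 s.f.).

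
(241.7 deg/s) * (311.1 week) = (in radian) 1 deg/s = 0.017453293 rad/s, so 241.7 deg/s = 241.7 * 0.017453293 = 4.2184608 rad/s. 1 week = 604800 s, so 311.1 week = 311.1 * 604800 = 1.8815328e+08 s. Combine: 4.2184608 rad/s * 1.8815328e+08 s = 7.9371724e+08 rad. 7.9371724e+08 rad = 7.9371724e+08 radian ≈ 7.937e+08 radian (4 s.f.). Final answer: 7.937e+08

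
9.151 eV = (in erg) 1.466e-11. Check: 1 eV = 1.6021766e-19 J, so 9.151 eV = 9.151 * 1.6021766e-19 = 1.4661518e-18 J. 1 erg = 1e-07 J, so 1.4661518e-18 J = 1.4661518e-18 / 1e-07 = 1.4661518e-11 erg ≈ 1.466e-11 erg (4 s.f.).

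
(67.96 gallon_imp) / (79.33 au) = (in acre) 6.433e-18. Check: 1 gallon_imp = 0.00454609 m^3, so 67.96 gallon_imp = 67.96 * 0.00454609 = 0.30895228 m^3. 1 au = 1.4959787e+11 m, so 79.33 au = 79.33 * 1.4959787e+11 = 1.1867599e+13 m. Combine: 0.30895228 m^3 / 1.1867599e+13 m = 2.6033259e-14 m^2. 1 acre = 4046.8564 m^2, so 2.6033259e-14 m^2 = 2.6033259e-14 / 4046.8564 = 6.4329583e-18 acre ≈ 6.433e-18 acre (4 s.f.).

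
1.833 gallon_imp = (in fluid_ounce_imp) 1 gallon_imp = 0.00454609 m^3, so 1.833 gallon_imp = 1.833 * 0.00454609 = 0.008332983 m^3. 1 fluid_ounce_imp = 2.8413063e-05 m^3, so 0.008332983 m^3 = 0.008332983 / 2.8413063e-05 = 293.28 fluid_ounce_imp ≈ 293.3 fluid_ounce_imp (4 s.f.). Final answer: 293.3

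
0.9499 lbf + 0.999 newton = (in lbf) 1 lbf = 4.4482216 N, so 0.9499 lbf = 0.9499 * 4.4482216 = 4.2253657 N. 0.999 newton = 0.999 N. Sum: 4.2253657 + 0.999 = 5.2243657 N. 1 lbf = 4.4482216 N, so 5.2243657 N = 5.2243657 / 4.4482216 = 1.1744841 lbf ≈ 1.174 lbf (4 s.f.). Final answer: 1.174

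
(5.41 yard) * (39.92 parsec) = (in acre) 1 yard = 0.9144 m, so 5.41 yard = 5.41 * 0.9144 = 4.946904 m. 1 parsec = 3.0856776e+16 m, so 39.92 parsec = 39.92 * 3.0856776e+16 = 1.2318025e+18 m. Combine: 4.946904 m * 1.2318025e+18 m = 6.0936087e+18 m^2. 1 acre = 4046.8564 m^2, so 6.0936087e+18 m^2 = 6.0936087e+18 / 4046.8564 = 1.5057635e+15 acre ≈ 1.506e+15 acre (4 s.f.). Final answer: 1.506e+15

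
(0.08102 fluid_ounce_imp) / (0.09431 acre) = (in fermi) 6.032e+06. Check: 1 fluid_ounce_imp = 2.8413063e-05 m^3, so 0.08102 fluid_ounce_imp = 0.08102 * 2.8413063e-05 = 2.3020263e-06 m^3. 1 acre = 4046.8564 m^2, so 0.09431 acre = 0.09431 * 4046.8564 = 381.65903 m^2. Combine: 2.3020263e-06 m^3 / 381.65903 m^2 = 6.0316307e-09 m. 1 fermi = 1e-15 m, so 6.0316307e-09 m = 6.0316307e-09 / 1e-15 = 6031630.7 fermi ≈ 6.032e+06 fermi (4 s.f.).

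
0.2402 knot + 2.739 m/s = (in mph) 6.403. Check: 1 knot = 0.51444444 m/s, so 0.2402 knot = 0.2402 * 0.51444444 = 0.12356956 m/s. 2.739 m/s is already in m/s. Sum: 0.12356956 + 2.739 = 2.8625696 m/s. 1 mph = 0.44704 m/s, so 2.8625696 m/s = 2.8625696 / 0.44704 = 6.4033857 mph ≈ 6.403 mph (4 s.f.).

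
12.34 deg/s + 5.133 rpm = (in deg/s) 1 deg/s = 0.017453293 rad/s, so 12.34 deg/s = 12.34 * 0.017453293 = 0.21537363 rad/s. 1 rpm = 0.10471976 rad/s, so 5.133 rpm = 5.133 * 0.10471976 = 0.5375265 rad/s. Sum: 0.21537363 + 0.5375265 = 0.75290013 rad/s. 1 deg/s = 0.017453293 rad/s, so 0.75290013 rad/s = 0.75290013 / 0.017453293 = 43.138 deg/s ≈ 43.14 deg/s (4 s.f.). Final answer: 43.14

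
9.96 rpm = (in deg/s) 1 rpm = 0.10471976 rad/s, so 9.96 rpm = 9.96 * 0.10471976 = 1.0430088 rad/s. 1 deg/s = 0.017453293 rad/s, so 1.0430088 rad/s = 1.0430088 / 0.017453293 = 59.76 deg/s. Final answer: 59.76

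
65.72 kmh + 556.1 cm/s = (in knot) 1 kmh = 0.27777778 m/s, so 65.72 kmh = 65.72 * 0.27777778 = 18.255556 m/s. 1 cm/s = 0.01 m/s, so 556.1 cm/s = 556.1 * 0.01 = 5.561 m/s. Sum: 18.255556 + 5.561 = 23.816556 m/s. 1 knot = 0.51444444 m/s, so 23.816556 m/s = 23.816556 / 0.51444444 = 46.29568 knot ≈ 46.3 knot (4 s.f.). Final answer: 46.3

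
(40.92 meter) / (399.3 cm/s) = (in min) 40.92 meter = 40.92 m. 1 cm/s = 0.01 m/s, so 399.3 cm/s = 399.3 * 0.01 = 3.993 m/s. Combine: 40.92 m / 3.993 m/s = 10.247934 s. 1 min = 60 s, so 10.247934 s = 10.247934 / 60 = 0.1707989 min ≈ 0.1708 min (4 s.f.). Final answer: 0.1708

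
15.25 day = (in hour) 1 day = 86400 s, so 15.25 day = 15.25 * 86400 = 1317600 s. 1 hour = 3600 s, so 1317600 s = 1317600 / 3600 = 366 hour. Final answer: 366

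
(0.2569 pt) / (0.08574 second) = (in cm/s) 0.1057. Check: 1 pt = 0.00035277778 m, so 0.2569 pt = 0.2569 * 0.00035277778 = 9.0628611e-05 m. 0.08574 second = 0.08574 s. Combine: 9.0628611e-05 m / 0.08574 s = 0.0010570167 m/s. 1 cm/s = 0.01 m/s, so 0.0010570167 m/s = 0.0010570167 / 0.01 = 0.10570167 cm/s ≈ 0.1057 cm/s (4 s.f.).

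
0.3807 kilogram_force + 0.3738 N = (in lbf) 1 kilogram_force = 9.80665 N, so 0.3807 kilogram_force = 0.3807 * 9.80665 = 3.7333917 N. 0.3738 N is already in N. Sum: 3.7333917 + 0.3738 = 4.1071917 N. 1 lbf = 4.4482216 N, so 4.1071917 N = 4.1071917 / 4.4482216 = 0.92333342 lbf ≈ 0.9233 lbf (4 s.f.). Final answer: 0.9233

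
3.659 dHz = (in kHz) 1 dHz = 0.1 Hz, so 3.659 dHz = 3.659 * 0.1 = 0.3659 Hz. 1 kHz = 1000 Hz, so 0.3659 Hz = 0.3659 / 1000 = 0.0003659 kHz. Final answer: 0.0003659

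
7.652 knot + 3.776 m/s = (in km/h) 27.77. Check: 1 knot = 0.51444444 m/s, so 7.652 knot = 7.652 * 0.51444444 = 3.9365289 m/s. 3.776 m/s is already in m/s. Sum: 3.9365289 + 3.776 = 7.7125289 m/s. 1 km/h = 0.27777778 m/s, so 7.7125289 m/s = 7.7125289 / 0.27777778 = 27.765104 km/h ≈ 27.77 km/h (4 s.f.).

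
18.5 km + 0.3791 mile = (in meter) 1.911e+04. Check: 1 km = 1000 m, so 18.5 km = 18.5 * 1000 = 18500 m. 1 mile = 1609.344 m, so 0.3791 mile = 0.3791 * 1609.344 = 610.10231 m. Sum: 18500 + 610.10231 = 19110.102 m. 19110.102 m = 19110.102 meter ≈ 1.911e+04 meter (4 s.f.).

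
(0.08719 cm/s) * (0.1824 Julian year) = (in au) 1 cm/s = 0.01 m/s, so 0.08719 cm/s = 0.08719 * 0.01 = 0.0008719 m/s. 1 Julian year = 31557600 s, so 0.1824 Julian year = 0.1824 * 31557600 = 5756106.2 s. Combine: 0.0008719 m/s * 5756106.2 s = 5018.749 m. 1 au = 1.4959787e+11 m, so 5018.749 m = 5018.749 / 1.4959787e+11 = 3.3548265e-08 au ≈ 3.355e-08 au (4 s.f.). Final answer: 3.355e-08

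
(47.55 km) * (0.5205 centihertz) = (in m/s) 247.5. Check: 1 km = 1000 m, so 47.55 km = 47.55 * 1000 = 47550 m. 1 centihertz = 0.01 Hz, so 0.5205 centihertz = 0.5205 * 0.01 = 0.005205 Hz. Combine: 47550 m * 0.005205 Hz = 247.49775 m/s. Result: 247.49775 m/s ≈ 247.5 m/s (4 s.f.).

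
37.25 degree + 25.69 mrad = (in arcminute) 1 degree = 0.017453293 rad, so 37.25 degree = 37.25 * 0.017453293 = 0.65013515 rad. 1 mrad = 0.001 rad, so 25.69 mrad = 25.69 * 0.001 = 0.02569 rad. Sum: 0.65013515 + 0.02569 = 0.67582515 rad. 1 arcminute = 0.00029088821 rad, so 0.67582515 rad = 0.67582515 / 0.00029088821 = 2323.3157 arcminute ≈ 2323 arcminute (4 s.f.). Final answer: 2323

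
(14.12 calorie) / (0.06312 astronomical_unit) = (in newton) 1 calorie = 4.184 J, so 14.12 calorie = 14.12 * 4.184 = 59.07808 J. 1 astronomical_unit = 1.4959787e+11 m, so 0.06312 astronomical_unit = 0.06312 * 1.4959787e+11 = 9.4426176e+09 m. Combine: 59.07808 J / 9.4426176e+09 m = 6.2565363e-09 N. 6.2565363e-09 N = 6.2565363e-09 newton ≈ 6.257e-09 newton (4 s.f.). Final answer: 6.257e-09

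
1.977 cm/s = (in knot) 1 cm/s = 0.01 m/s, so 1.977 cm/s = 1.977 * 0.01 = 0.01977 m/s. 1 knot = 0.51444444 m/s, so 0.01977 m/s = 0.01977 / 0.51444444 = 0.038429806 knot ≈ 0.03843 knot (4 s.f.). Final answer: 0.03843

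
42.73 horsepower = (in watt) 3.186e+04. Check: 1 horsepower = 745.69987 W, so 42.73 horsepower = 42.73 * 745.69987 = 31863.756 W. 31863.756 W = 31863.756 watt ≈ 3.186e+04 watt (4 s.f.).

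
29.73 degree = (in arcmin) 1784. Check: 1 degree = 0.017453293 rad, so 29.73 degree = 29.73 * 0.017453293 = 0.51888639 rad. 1 arcmin = 0.00029088821 rad, so 0.51888639 rad = 0.51888639 / 0.00029088821 = 1783.8 arcmin ≈ 1784 arcmin (4 s.f.).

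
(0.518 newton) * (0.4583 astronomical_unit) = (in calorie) 0.518 newton = 0.518 N. 1 astronomical_unit = 1.4959787e+11 m, so 0.4583 astronomical_unit = 0.4583 * 1.4959787e+11 = 6.8560704e+10 m. Combine: 0.518 N * 6.8560704e+10 m = 3.5514445e+10 J. 1 calorie = 4.184 J, so 3.5514445e+10 J = 3.5514445e+10 / 4.184 = 8.488156e+09 calorie ≈ 8.488e+09 calorie (4 s.f.). Final answer: 8.488e+09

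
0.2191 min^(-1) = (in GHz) 1 min^(-1) = 0.016666667 Hz, so 0.2191 min^(-1) = 0.2191 * 0.016666667 = 0.0036516667 Hz. 1 GHz = 1e+09 Hz, so 0.0036516667 Hz = 0.0036516667 / 1e+09 = 3.6516667e-12 GHz ≈ 3.652e-12 GHz (4 s.f.). Final answer: 3.652e-12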